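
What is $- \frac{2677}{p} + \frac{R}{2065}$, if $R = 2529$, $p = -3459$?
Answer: $\frac{14275816}{7142835} \approx 1.9986$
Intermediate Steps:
$- \frac{2677}{p} + \frac{R}{2065} = - \frac{2677}{-3459} + \frac{2529}{2065} = \left(-2677\right) \left(- \frac{1}{3459}\right) + 2529 \cdot \frac{1}{2065} = \frac{2677}{3459} + \frac{2529}{2065} = \frac{14275816}{7142835}$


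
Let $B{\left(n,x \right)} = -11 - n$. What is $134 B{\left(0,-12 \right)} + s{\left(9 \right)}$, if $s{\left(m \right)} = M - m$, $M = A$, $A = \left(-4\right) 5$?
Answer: $-1503$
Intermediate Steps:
$A = -20$
$M = -20$
$s{\left(m \right)} = -20 - m$
$134 B{\left(0,-12 \right)} + s{\left(9 \right)} = 134 \left(-11 - 0\right) - 29 = 134 \left(-11 + 0\right) - 29 = 134 \left(-11\right) - 29 = -1474 - 29 = -1503$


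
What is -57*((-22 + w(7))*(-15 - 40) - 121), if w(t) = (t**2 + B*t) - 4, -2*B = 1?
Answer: 136059/2 ≈ 68030.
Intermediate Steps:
B = -1/2 (B = -1/2*1 = -1/2 ≈ -0.50000)
w(t) = -4 + t**2 - t/2 (w(t) = (t**2 - t/2) - 4 = -4 + t**2 - t/2)
-57*((-22 + w(7))*(-15 - 40) - 121) = -57*((-22 + (-4 + 7**2 - 1/2*7))*(-15 - 40) - 121) = -57*((-22 + (-4 + 49 - 7/2))*(-55) - 121) = -57*((-22 + 83/2)*(-55) - 121) = -57*((39/2)*(-55) - 121) = -57*(-2145/2 - 121) = -57*(-2387/2) = 136059/2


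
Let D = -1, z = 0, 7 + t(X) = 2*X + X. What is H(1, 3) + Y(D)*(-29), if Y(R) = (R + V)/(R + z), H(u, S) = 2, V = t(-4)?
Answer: -578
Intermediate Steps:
t(X) = -7 + 3*X (t(X) = -7 + (2*X + X) = -7 + 3*X)
V = -19 (V = -7 + 3*(-4) = -7 - 12 = -19)
Y(R) = (-19 + R)/R (Y(R) = (R - 19)/(R + 0) = (-19 + R)/R)
H(1, 3) + Y(D)*(-29) = 2 + ((-19 - 1)/(-1))*(-29) = 2 - 1*(-20)*(-29) = 2 + 20*(-29) = 2 - 580 = -578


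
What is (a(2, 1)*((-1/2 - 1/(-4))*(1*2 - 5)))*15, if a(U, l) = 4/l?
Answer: 45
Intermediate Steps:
(a(2, 1)*((-1/2 - 1/(-4))*(1*2 - 5)))*15 = ((4/1)*((-1/2 - 1/(-4))*(1*2 - 5)))*15 = ((4*1)*((-1*½ - 1*(-¼))*(2 - 5)))*15 = (4*((-½ + ¼)*(-3)))*15 = (4*(-¼*(-3)))*15 = (4*(¾))*15 = 3*15 = 45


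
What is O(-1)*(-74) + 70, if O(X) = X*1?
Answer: 144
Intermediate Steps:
O(X) = X
O(-1)*(-74) + 70 = -1*(-74) + 70 = 74 + 70 = 144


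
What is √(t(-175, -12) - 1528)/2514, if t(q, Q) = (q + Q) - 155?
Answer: I*√1870/2514 ≈ 0.017201*I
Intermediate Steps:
t(q, Q) = -155 + Q + q (t(q, Q) = (Q + q) - 155 = -155 + Q + q)
√(t(-175, -12) - 1528)/2514 = √((-155 - 12 - 175) - 1528)/2514 = √(-342 - 1528)*(1/2514) = √(-1870)*(1/2514) = (I*√1870)*(1/2514) = I*√1870/2514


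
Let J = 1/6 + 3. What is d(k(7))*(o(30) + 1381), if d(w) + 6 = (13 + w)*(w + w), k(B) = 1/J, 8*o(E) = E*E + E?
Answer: 2605215/722 ≈ 3608.3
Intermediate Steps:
J = 19/6 (J = ⅙ + 3 = 19/6 ≈ 3.1667)
o(E) = E/8 + E²/8 (o(E) = (E*E + E)/8 = (E² + E)/8 = (E + E²)/8 = E/8 + E²/8)
k(B) = 6/19 (k(B) = 1/(19/6) = 6/19)
d(w) = -6 + 2*w*(13 + w) (d(w) = -6 + (13 + w)*(w + w) = -6 + (13 + w)*(2*w) = -6 + 2*w*(13 + w))
d(k(7))*(o(30) + 1381) = (-6 + 2*(6/19)² + 26*(6/19))*((⅛)*30*(1 + 30) + 1381) = (-6 + 2*(36/361) + 156/19)*((⅛)*30*31 + 1381) = (-6 + 72/361 + 156/19)*(465/4 + 1381) = (870/361)*(5989/4) = 2605215/722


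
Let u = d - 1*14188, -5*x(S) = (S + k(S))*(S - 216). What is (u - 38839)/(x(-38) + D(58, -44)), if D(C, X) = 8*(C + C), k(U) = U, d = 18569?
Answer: 28715/2444 ≈ 11.749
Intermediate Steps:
x(S) = -2*S*(-216 + S)/5 (x(S) = -(S + S)*(S - 216)/5 = -2*S*(-216 + S)/5)
D(C, X) = 16*C (D(C, X) = 8*(2*C) = 16*C)
u = 4381 (u = 18569 - 1*14188 = 18569 - 14188 = 4381)
(u - 38839)/(x(-38) + D(58, -44)) = (4381 - 38839)/((⅖)*(-38)*(216 - 1*(-38)) + 16*58) = -34458/((⅖)*(-38)*(216 + 38) + 928) = -34458/((⅖)*(-38)*254 + 928) = -34458/(-19304/5 + 928) = -34458/(-14664/5) = -34458*(-5/14664) = 28715/2444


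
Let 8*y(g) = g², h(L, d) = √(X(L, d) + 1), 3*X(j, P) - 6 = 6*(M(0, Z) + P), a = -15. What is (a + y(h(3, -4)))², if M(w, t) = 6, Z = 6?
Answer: 12769/64 ≈ 199.52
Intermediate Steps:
X(j, P) = 14 + 2*P (X(j, P) = 2 + (6*(6 + P))/3 = 2 + (36 + 6*P)/3 = 2 + (12 + 2*P) = 14 + 2*P)
h(L, d) = √(15 + 2*d) (h(L, d) = √((14 + 2*d) + 1) = √(15 + 2*d))
y(g) = g²/8
(a + y(h(3, -4)))² = (-15 + (√(15 + 2*(-4)))²/8)² = (-15 + (√(15 - 8))²/8)² = (-15 + (√7)²/8)² = (-15 + (⅛)*7)² = (-15 + 7/8)² = (-113/8)² = 12769/64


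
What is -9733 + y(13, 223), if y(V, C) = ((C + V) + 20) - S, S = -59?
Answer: -9418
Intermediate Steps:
y(V, C) = 79 + C + V (y(V, C) = ((C + V) + 20) - 1*(-59) = (20 + C + V) + 59 = 79 + C + V)
-9733 + y(13, 223) = -9733 + (79 + 223 + 13) = -9733 + 315 = -9418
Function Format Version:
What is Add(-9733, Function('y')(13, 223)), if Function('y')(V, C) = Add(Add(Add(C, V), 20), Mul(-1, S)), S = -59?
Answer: -9418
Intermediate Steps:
Function('y')(V, C) = Add(79, C, V) (Function('y')(V, C) = Add(Add(Add(C, V), 20), Mul(-1, -59)) = Add(Add(20, C, V), 59) = Add(79, C, V))
Add(-9733, Function('y')(13, 223)) = Add(-9733, Add(79, 223, 13)) = Add(-9733, 315) = -9418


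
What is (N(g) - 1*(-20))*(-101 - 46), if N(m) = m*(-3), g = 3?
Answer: -1617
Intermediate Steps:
N(m) = -3*m
(N(g) - 1*(-20))*(-101 - 46) = (-3*3 - 1*(-20))*(-101 - 46) = (-9 + 20)*(-147) = 11*(-147) = -1617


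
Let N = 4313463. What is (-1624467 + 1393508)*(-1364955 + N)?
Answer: -680984459172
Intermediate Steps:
(-1624467 + 1393508)*(-1364955 + N) = (-1624467 + 1393508)*(-1364955 + 4313463) = -230959*2948508 = -680984459172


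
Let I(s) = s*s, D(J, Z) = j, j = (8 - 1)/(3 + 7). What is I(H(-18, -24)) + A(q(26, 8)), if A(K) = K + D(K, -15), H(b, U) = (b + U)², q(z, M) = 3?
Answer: 31116997/10 ≈ 3.1117e+6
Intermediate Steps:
j = 7/10 ≈ 0.70000
D(J, Z) = 7/10
H(b, U) = (U + b)²
I(s) = s²
A(K) = 7/10 + K (A(K) = K + 7/10 = 7/10 + K)
I(H(-18, -24)) + A(q(26, 8)) = ((-24 - 18)²)² + (7/10 + 3) = ((-42)²)² + 37/10 = 1764² + 37/10 = 3111696 + 37/10 = 31116997/10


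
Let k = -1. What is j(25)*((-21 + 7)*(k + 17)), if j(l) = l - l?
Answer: 0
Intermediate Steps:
j(l) = 0
j(25)*((-21 + 7)*(k + 17)) = 0*((-21 + 7)*(-1 + 17)) = 0*(-14*16) = 0*(-224) = 0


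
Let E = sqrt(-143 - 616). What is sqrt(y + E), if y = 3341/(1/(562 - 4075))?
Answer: sqrt(-11736933 + I*sqrt(759)) ≈ 0.004 + 3425.9*I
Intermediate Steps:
E = I*sqrt(759) (E = sqrt(-759) = I*sqrt(759) ≈ 27.55*I)
y = -11736933 (y = 3341/(1/(-3513)) = 3341/(-1/3513) = 3341*(-3513) = -11736933)
sqrt(y + E) = sqrt(-11736933 + I*sqrt(759))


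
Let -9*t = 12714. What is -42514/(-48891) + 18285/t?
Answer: -2501741473/207200058 ≈ -12.074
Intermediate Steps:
t = -4238/3 (t = -1/9*12714 = -4238/3 ≈ -1412.7)
-42514/(-48891) + 18285/t = -42514/(-48891) + 18285/(-4238/3) = -42514*(-1/48891) + 18285*(-3/4238) = 42514/48891 - 54855/4238 = -2501741473/207200058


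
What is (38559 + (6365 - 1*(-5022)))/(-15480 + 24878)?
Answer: 24973/4699 ≈ 5.3145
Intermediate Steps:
(38559 + (6365 - 1*(-5022)))/(-15480 + 24878) = (38559 + (6365 + 5022))/9398 = (38559 + 11387)*(1/9398) = 49946*(1/9398) = 24973/4699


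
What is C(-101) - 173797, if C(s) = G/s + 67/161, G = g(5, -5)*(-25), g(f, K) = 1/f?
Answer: -2826105445/16261 ≈ -1.7380e+5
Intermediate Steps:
G = -5 (G = -25/5 = (⅕)*(-25) = -5)
C(s) = 67/161 - 5/s (C(s) = -5/s + 67/161 = 67/161 - 5/s)
C(-101) - 173797 = (67/161 - 5/(-101)) - 173797 = (67/161 - 5*(-1/101)) - 173797 = (67/161 + 5/101) - 173797 = 7572/16261 - 173797 = -2826105445/16261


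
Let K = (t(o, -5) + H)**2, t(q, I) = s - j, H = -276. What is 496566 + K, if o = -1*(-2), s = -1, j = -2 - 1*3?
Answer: 570550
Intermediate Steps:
j = -5 (j = -2 - 3 = -5)
o = 2
t(q, I) = 4 (t(q, I) = -1 - 1*(-5) = -1 + 5 = 4)
K = 73984 (K = (4 - 276)**2 = (-272)**2 = 73984)
496566 + K = 496566 + 73984 = 570550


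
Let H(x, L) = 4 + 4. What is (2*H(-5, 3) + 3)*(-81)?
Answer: -1539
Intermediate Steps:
H(x, L) = 8
(2*H(-5, 3) + 3)*(-81) = (2*8 + 3)*(-81) = (16 + 3)*(-81) = 19*(-81) = -1539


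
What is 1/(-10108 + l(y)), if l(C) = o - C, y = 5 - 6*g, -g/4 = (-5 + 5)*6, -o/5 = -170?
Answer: -1/9263 ≈ -0.00010796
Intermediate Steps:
o = 850 (o = -5*(-170) = 850)
g = 0 (g = -4*(-5 + 5)*6 = -0*6 = -4*0 = 0)
y = 5 (y = 5 - 6*0 = 5 + 0 = 5)
l(C) = 850 - C
1/(-10108 + l(y)) = 1/(-10108 + (850 - 1*5)) = 1/(-10108 + (850 - 5)) = 1/(-10108 + 845) = 1/(-9263) = -1/9263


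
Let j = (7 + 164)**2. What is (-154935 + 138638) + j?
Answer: 12944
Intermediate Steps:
j = 29241 (j = 171**2 = 29241)
(-154935 + 138638) + j = (-154935 + 138638) + 29241 = -16297 + 29241 = 12944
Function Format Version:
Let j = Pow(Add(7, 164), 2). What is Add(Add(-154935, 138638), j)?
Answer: 12944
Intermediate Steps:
j = 29241 (j = Pow(171, 2) = 29241)
Add(Add(-154935, 138638), j) = Add(Add(-154935, 138638), 29241) = Add(-16297, 29241) = 12944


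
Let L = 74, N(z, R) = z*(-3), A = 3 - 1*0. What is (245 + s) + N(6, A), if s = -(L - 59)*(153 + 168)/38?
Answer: 3811/38 ≈ 100.29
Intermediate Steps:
A = 3 (A = 3 + 0 = 3)
N(z, R) = -3*z
s = -4815/38 (s = -(74 - 59)*(153 + 168)/38 = -15*321/38 = -4815/38 ≈ -126.71)
(245 + s) + N(6, A) = (245 - 4815/38) - 3*6 = 4495/38 - 18 = 3811/38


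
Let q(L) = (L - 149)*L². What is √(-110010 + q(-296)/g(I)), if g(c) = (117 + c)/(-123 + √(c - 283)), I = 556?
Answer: √(3177653645190 - 26239677760*√273)/673 ≈ 2461.4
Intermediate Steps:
g(c) = (117 + c)/(-123 + √(-283 + c))
q(L) = L²*(-149 + L) (q(L) = (-149 + L)*L² = L²*(-149 + L))
√(-110010 + q(-296)/g(I)) = √(-110010 + ((-296)²*(-149 - 296))/(((117 + 556)/(-123 + √(-283 + 556))))) = √(-110010 + (87616*(-445))/((673/(-123 + √273)))) = √(-110010 - (-4795661760/673 + 38989120*√273/673)) = √(-110010 - 38989120*(-123/673 + √273/673)) = √(-110010 + (4795661760/673 - 38989120*√273/673)) = √(4721625030/673 - 38989120*√273/673)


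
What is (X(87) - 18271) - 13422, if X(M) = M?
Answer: -31606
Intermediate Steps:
(X(87) - 18271) - 13422 = (87 - 18271) - 13422 = -18184 - 13422 = -31606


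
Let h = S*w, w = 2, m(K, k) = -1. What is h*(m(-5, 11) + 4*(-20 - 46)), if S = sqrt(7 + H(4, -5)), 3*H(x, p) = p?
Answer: -2120*sqrt(3)/3 ≈ -1224.0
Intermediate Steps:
H(x, p) = p/3
S = 4*sqrt(3)/3 (S = sqrt(7 + (1/3)*(-5)) = sqrt(7 - 5/3) = sqrt(16/3) = 4*sqrt(3)/3 ≈ 2.3094)
h = 8*sqrt(3)/3 (h = (4*sqrt(3)/3)*2 = 8*sqrt(3)/3 ≈ 4.6188)
h*(m(-5, 11) + 4*(-20 - 46)) = (8*sqrt(3)/3)*(-1 + 4*(-20 - 46)) = (8*sqrt(3)/3)*(-1 + 4*(-66)) = (8*sqrt(3)/3)*(-1 - 264) = (8*sqrt(3)/3)*(-265) = -2120*sqrt(3)/3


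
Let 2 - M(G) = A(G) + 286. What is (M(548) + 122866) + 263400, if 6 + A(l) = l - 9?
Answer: 385449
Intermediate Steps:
A(l) = -15 + l (A(l) = -6 + (l - 9) = -6 + (-9 + l) = -15 + l)
M(G) = -269 - G (M(G) = 2 - ((-15 + G) + 286) = 2 - (271 + G) = 2 + (-271 - G) = -269 - G)
(M(548) + 122866) + 263400 = ((-269 - 1*548) + 122866) + 263400 = ((-269 - 548) + 122866) + 263400 = (-817 + 122866) + 263400 = 122049 + 263400 = 385449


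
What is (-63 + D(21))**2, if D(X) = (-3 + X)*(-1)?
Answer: 6561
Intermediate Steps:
D(X) = 3 - X
(-63 + D(21))**2 = (-63 + (3 - 1*21))**2 = (-63 + (3 - 21))**2 = (-63 - 18)**2 = (-81)**2 = 6561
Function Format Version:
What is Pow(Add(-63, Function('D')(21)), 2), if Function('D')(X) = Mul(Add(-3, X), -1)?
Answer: 6561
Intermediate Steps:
Function('D')(X) = Add(3, Mul(-1, X))
Pow(Add(-63, Function('D')(21)), 2) = Pow(Add(-63, Add(3, Mul(-1, 21))), 2) = Pow(Add(-63, Add(3, -21)), 2) = Pow(Add(-63, -18), 2) = Pow(-81, 2) = 6561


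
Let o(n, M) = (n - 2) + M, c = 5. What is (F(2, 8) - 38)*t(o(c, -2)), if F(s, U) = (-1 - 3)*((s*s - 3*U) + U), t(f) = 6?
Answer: 60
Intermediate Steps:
o(n, M) = -2 + M + n (o(n, M) = (-2 + n) + M = -2 + M + n)
F(s, U) = -4*s**2 + 8*U (F(s, U) = -4*((s**2 - 3*U) + U) = -4*(s**2 - 2*U) = -4*s**2 + 8*U)
(F(2, 8) - 38)*t(o(c, -2)) = ((-4*2**2 + 8*8) - 38)*6 = ((-4*4 + 64) - 38)*6 = ((-16 + 64) - 38)*6 = (48 - 38)*6 = 10*6 = 60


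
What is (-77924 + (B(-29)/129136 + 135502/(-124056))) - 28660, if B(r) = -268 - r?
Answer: -213437924871425/2002511952 ≈ -1.0659e+5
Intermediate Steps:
(-77924 + (B(-29)/129136 + 135502/(-124056))) - 28660 = (-77924 + ((-268 - 1*(-29))/129136 + 135502/(-124056))) - 28660 = (-77924 + ((-268 + 29)*(1/129136) + 135502*(-1/124056))) - 28660 = (-77924 + (-239*1/129136 - 67751/62028)) - 28660 = (-77924 + (-239/129136 - 67751/62028)) - 28660 = (-77924 - 2190979457/2002511952) - 28660 = -156045932327105/2002511952 - 28660 = -213437924871425/2002511952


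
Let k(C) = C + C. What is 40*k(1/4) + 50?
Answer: 70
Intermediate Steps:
k(C) = 2*C
40*k(1/4) + 50 = 40*(2/4) + 50 = 40*(2*(¼)) + 50 = 40*(½) + 50 = 20 + 50 = 70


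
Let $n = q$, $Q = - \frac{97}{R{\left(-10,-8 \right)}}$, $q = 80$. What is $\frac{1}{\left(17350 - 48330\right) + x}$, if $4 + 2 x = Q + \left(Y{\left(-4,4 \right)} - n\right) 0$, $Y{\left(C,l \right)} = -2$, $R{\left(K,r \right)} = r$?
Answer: $- \frac{16}{495615} \approx -3.2283 \cdot 10^{-5}$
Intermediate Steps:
$Q = \frac{97}{8}$ ($Q = - \frac{97}{-8} = \left(-97\right) \left(- \frac{1}{8}\right) = \frac{97}{8} \approx 12.125$)
$n = 80$
$x = \frac{65}{16}$ ($x = -2 + \frac{\frac{97}{8} + \left(-2 - 80\right) 0}{2} = -2 + \frac{\frac{97}{8} - 0}{2} = -2 + \frac{\frac{97}{8} + 0}{2} = -2 + \frac{1}{2} \cdot \frac{97}{8} = -2 + \frac{97}{16} = \frac{65}{16} \approx 4.0625$)
$\frac{1}{\left(17350 - 48330\right) + x} = \frac{1}{\left(17350 - 48330\right) + \frac{65}{16}} = \frac{1}{-30980 + \frac{65}{16}} = \frac{1}{- \frac{495615}{16}} = - \frac{16}{495615}$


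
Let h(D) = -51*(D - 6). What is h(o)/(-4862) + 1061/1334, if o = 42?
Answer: 223759/190762 ≈ 1.1730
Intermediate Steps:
h(D) = 306 - 51*D (h(D) = -51*(-6 + D) = 306 - 51*D)
h(o)/(-4862) + 1061/1334 = (306 - 51*42)/(-4862) + 1061/1334 = (306 - 2142)*(-1/4862) + 1061*(1/1334) = -1836*(-1/4862) + 1061/1334 = 54/143 + 1061/1334 = 223759/190762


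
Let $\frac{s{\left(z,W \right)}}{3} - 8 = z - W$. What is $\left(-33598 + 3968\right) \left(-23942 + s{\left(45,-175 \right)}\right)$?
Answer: $689134540$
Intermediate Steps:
$s{\left(z,W \right)} = 24 - 3 W + 3 z$ ($s{\left(z,W \right)} = 24 + 3 \left(z - W\right) = 24 - \left(- 3 z + 3 W\right) = 24 - 3 W + 3 z$)
$\left(-33598 + 3968\right) \left(-23942 + s{\left(45,-175 \right)}\right) = \left(-33598 + 3968\right) \left(-23942 + \left(24 - -525 + 3 \cdot 45\right)\right) = - 29630 \left(-23942 + \left(24 + 525 + 135\right)\right) = - 29630 \left(-23942 + 684\right) = \left(-29630\right) \left(-23258\right) = 689134540$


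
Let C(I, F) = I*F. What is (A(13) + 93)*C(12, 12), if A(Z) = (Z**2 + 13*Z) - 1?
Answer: 61920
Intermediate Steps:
A(Z) = -1 + Z**2 + 13*Z
C(I, F) = F*I
(A(13) + 93)*C(12, 12) = ((-1 + 13**2 + 13*13) + 93)*(12*12) = ((-1 + 169 + 169) + 93)*144 = (337 + 93)*144 = 430*144 = 61920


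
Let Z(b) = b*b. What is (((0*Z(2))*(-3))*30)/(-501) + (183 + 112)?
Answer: 295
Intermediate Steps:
Z(b) = b²
(((0*Z(2))*(-3))*30)/(-501) + (183 + 112) = (((0*2²)*(-3))*30)/(-501) + (183 + 112) = (((0*4)*(-3))*30)*(-1/501) + 295 = ((0*(-3))*30)*(-1/501) + 295 = (0*30)*(-1/501) + 295 = 0*(-1/501) + 295 = 0 + 295 = 295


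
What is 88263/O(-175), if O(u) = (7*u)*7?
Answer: -12609/1225 ≈ -10.293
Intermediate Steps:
O(u) = 49*u
88263/O(-175) = 88263/((49*(-175))) = 88263/(-8575) = 88263*(-1/8575) = -12609/1225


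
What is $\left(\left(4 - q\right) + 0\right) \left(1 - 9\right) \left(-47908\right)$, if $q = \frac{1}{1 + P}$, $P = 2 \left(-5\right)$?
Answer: $\frac{14180768}{9} \approx 1.5756 \cdot 10^{6}$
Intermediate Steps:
$P = -10$
$q = - \frac{1}{9}$ ($q = \frac{1}{1 - 10} = \frac{1}{-9} = - \frac{1}{9} \approx -0.11111$)
$\left(\left(4 - q\right) + 0\right) \left(1 - 9\right) \left(-47908\right) = \left(\left(4 - - \frac{1}{9}\right) + 0\right) \left(1 - 9\right) \left(-47908\right) = \left(\left(4 + \frac{1}{9}\right) + 0\right) \left(-8\right) \left(-47908\right) = \left(\frac{37}{9} + 0\right) \left(-8\right) \left(-47908\right) = \frac{37}{9} \left(-8\right) \left(-47908\right) = \left(- \frac{296}{9}\right) \left(-47908\right) = \frac{14180768}{9}$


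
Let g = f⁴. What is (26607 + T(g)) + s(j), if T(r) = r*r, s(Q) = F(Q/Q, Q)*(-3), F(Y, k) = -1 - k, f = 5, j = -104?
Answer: 416923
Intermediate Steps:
s(Q) = 3 + 3*Q (s(Q) = (-1 - Q)*(-3) = 3 + 3*Q)
g = 625 (g = 5⁴ = 625)
T(r) = r²
(26607 + T(g)) + s(j) = (26607 + 625²) + (3 + 3*(-104)) = (26607 + 390625) + (3 - 312) = 417232 - 309 = 416923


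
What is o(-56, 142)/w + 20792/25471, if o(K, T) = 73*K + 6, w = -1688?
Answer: 69534759/21497524 ≈ 3.2345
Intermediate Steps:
o(K, T) = 6 + 73*K
o(-56, 142)/w + 20792/25471 = (6 + 73*(-56))/(-1688) + 20792/25471 = (6 - 4088)*(-1/1688) + 20792*(1/25471) = -4082*(-1/1688) + 20792/25471 = 2041/844 + 20792/25471 = 69534759/21497524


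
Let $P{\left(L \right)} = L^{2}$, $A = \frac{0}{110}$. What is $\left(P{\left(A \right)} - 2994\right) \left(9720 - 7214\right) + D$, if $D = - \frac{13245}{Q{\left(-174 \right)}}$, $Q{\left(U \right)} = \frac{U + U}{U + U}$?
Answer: $-7516209$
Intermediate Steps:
$A = 0$ ($A = 0 \cdot \frac{1}{110} = 0$)
$Q{\left(U \right)} = 1$ ($Q{\left(U \right)} = \frac{2 U}{2 U} = 2 U \frac{1}{2 U} = 1$)
$D = -13245$ ($D = - \frac{13245}{1} = \left(-13245\right) 1 = -13245$)
$\left(P{\left(A \right)} - 2994\right) \left(9720 - 7214\right) + D = \left(0^{2} - 2994\right) \left(9720 - 7214\right) - 13245 = \left(0 - 2994\right) 2506 - 13245 = \left(-2994\right) 2506 - 13245 = -7502964 - 13245 = -7516209$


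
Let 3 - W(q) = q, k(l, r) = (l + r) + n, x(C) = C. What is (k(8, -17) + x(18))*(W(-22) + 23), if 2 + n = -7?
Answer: 0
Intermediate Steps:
n = -9 (n = -2 - 7 = -9)
k(l, r) = -9 + l + r (k(l, r) = (l + r) - 9 = -9 + l + r)
W(q) = 3 - q
(k(8, -17) + x(18))*(W(-22) + 23) = ((-9 + 8 - 17) + 18)*((3 - 1*(-22)) + 23) = (-18 + 18)*((3 + 22) + 23) = 0*(25 + 23) = 0*48 = 0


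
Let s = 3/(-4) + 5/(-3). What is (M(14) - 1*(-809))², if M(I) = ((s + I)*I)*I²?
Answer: 9561123961/9 ≈ 1.0623e+9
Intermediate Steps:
s = -29/12 (s = 3*(-¼) + 5*(-⅓) = -¾ - 5/3 = -29/12 ≈ -2.4167)
M(I) = I³*(-29/12 + I) (M(I) = ((-29/12 + I)*I)*I² = (I*(-29/12 + I))*I² = I³*(-29/12 + I))
(M(14) - 1*(-809))² = (14³*(-29/12 + 14) - 1*(-809))² = (2744*(139/12) + 809)² = (95354/3 + 809)² = (97781/3)² = 9561123961/9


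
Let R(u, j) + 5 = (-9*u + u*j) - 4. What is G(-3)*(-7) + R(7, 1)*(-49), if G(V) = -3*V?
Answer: 3122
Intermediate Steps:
R(u, j) = -9 - 9*u + j*u (R(u, j) = -5 + ((-9*u + u*j) - 4) = -5 + ((-9*u + j*u) - 4) = -5 + (-4 - 9*u + j*u) = -9 - 9*u + j*u)
G(-3)*(-7) + R(7, 1)*(-49) = -3*(-3)*(-7) + (-9 - 9*7 + 1*7)*(-49) = 9*(-7) + (-9 - 63 + 7)*(-49) = -63 - 65*(-49) = -63 + 3185 = 3122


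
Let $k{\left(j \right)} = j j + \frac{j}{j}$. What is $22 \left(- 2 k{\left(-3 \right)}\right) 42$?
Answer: $-18480$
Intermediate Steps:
$k{\left(j \right)} = 1 + j^{2}$ ($k{\left(j \right)} = j^{2} + 1 = 1 + j^{2}$)
$22 \left(- 2 k{\left(-3 \right)}\right) 42 = 22 \left(- 2 \left(1 + \left(-3\right)^{2}\right)\right) 42 = 22 \left(- 2 \left(1 + 9\right)\right) 42 = 22 \left(\left(-2\right) 10\right) 42 = 22 \left(-20\right) 42 = \left(-440\right) 42 = -18480$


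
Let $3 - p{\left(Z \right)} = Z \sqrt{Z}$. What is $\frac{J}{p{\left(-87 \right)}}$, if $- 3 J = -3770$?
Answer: $\frac{1885}{329256} - \frac{54665 i \sqrt{87}}{329256} \approx 0.005725 - 1.5486 i$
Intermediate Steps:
$p{\left(Z \right)} = 3 - Z^{\frac{3}{2}}$ ($p{\left(Z \right)} = 3 - Z \sqrt{Z} = 3 - Z^{\frac{3}{2}}$)
$J = \frac{3770}{3}$ ($J = \left(- \frac{1}{3}\right) \left(-3770\right) = \frac{3770}{3} \approx 1256.7$)
$\frac{J}{p{\left(-87 \right)}} = \frac{3770}{3 \left(3 - \left(-87\right)^{\frac{3}{2}}\right)} = \frac{3770}{3 \left(3 - - 87 i \sqrt{87}\right)} = \frac{3770}{3 \left(3 + 87 i \sqrt{87}\right)}$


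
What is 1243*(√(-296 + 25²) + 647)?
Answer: 804221 + 1243*√329 ≈ 8.2677e+5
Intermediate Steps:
1243*(√(-296 + 25²) + 647) = 1243*(√(-296 + 625) + 647) = 1243*(√329 + 647) = 1243*(647 + √329) = 804221 + 1243*√329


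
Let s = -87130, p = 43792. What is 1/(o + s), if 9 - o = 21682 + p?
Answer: -1/152595 ≈ -6.5533e-6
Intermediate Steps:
o = -65465 (o = 9 - (21682 + 43792) = 9 - 1*65474 = 9 - 65474 = -65465)
1/(o + s) = 1/(-65465 - 87130) = 1/(-152595) = -1/152595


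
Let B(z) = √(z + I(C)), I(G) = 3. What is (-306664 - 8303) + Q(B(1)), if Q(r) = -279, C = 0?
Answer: -315246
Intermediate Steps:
B(z) = √(3 + z) (B(z) = √(z + 3) = √(3 + z))
(-306664 - 8303) + Q(B(1)) = (-306664 - 8303) - 279 = -314967 - 279 = -315246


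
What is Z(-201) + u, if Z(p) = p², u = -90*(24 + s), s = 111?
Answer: 28251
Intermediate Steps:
u = -12150 (u = -90*(24 + 111) = -90*135 = -12150)
Z(-201) + u = (-201)² - 12150 = 40401 - 12150 = 28251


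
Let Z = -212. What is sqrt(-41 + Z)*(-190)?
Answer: -190*I*sqrt(253) ≈ -3022.1*I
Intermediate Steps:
sqrt(-41 + Z)*(-190) = sqrt(-41 - 212)*(-190) = sqrt(-253)*(-190) = (I*sqrt(253))*(-190) = -190*I*sqrt(253)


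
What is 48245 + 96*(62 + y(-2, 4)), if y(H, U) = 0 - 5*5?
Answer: 51797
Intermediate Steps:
y(H, U) = -25 (y(H, U) = 0 - 25 = -25)
48245 + 96*(62 + y(-2, 4)) = 48245 + 96*(62 - 25) = 48245 + 96*37 = 48245 + 3552 = 51797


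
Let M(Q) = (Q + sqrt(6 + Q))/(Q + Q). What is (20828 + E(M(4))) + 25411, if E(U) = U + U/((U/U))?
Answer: 46240 + sqrt(10)/4 ≈ 46241.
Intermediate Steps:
M(Q) = (Q + sqrt(6 + Q))/(2*Q) (M(Q) = (Q + sqrt(6 + Q))/((2*Q)) = (Q + sqrt(6 + Q))*(1/(2*Q)) = (Q + sqrt(6 + Q))/(2*Q))
E(U) = 2*U (E(U) = U + U/1 = U + U*1 = U + U = 2*U)
(20828 + E(M(4))) + 25411 = (20828 + 2*((1/2)*(4 + sqrt(6 + 4))/4)) + 25411 = (20828 + 2*((1/2)*(1/4)*(4 + sqrt(10)))) + 25411 = (20828 + 2*(1/2 + sqrt(10)/8)) + 25411 = (20828 + (1 + sqrt(10)/4)) + 25411 = (20829 + sqrt(10)/4) + 25411 = 46240 + sqrt(10)/4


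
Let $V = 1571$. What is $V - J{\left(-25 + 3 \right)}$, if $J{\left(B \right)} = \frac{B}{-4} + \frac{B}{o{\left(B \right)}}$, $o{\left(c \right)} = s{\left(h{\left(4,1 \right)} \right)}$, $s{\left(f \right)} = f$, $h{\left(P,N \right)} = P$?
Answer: $1571$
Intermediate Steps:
$o{\left(c \right)} = 4$
$J{\left(B \right)} = 0$ ($J{\left(B \right)} = \frac{B}{-4} + \frac{B}{4} = B \left(- \frac{1}{4}\right) + B \frac{1}{4} = - \frac{B}{4} + \frac{B}{4} = 0$)
$V - J{\left(-25 + 3 \right)} = 1571 - 0 = 1571 + 0 = 1571$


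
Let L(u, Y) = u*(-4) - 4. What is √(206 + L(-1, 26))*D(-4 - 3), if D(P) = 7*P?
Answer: -49*√206 ≈ -703.28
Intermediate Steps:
L(u, Y) = -4 - 4*u (L(u, Y) = -4*u - 4 = -4 - 4*u)
√(206 + L(-1, 26))*D(-4 - 3) = √(206 + (-4 - 4*(-1)))*(7*(-4 - 3)) = √(206 + (-4 + 4))*(7*(-7)) = √(206 + 0)*(-49) = √206*(-49) = -49*√206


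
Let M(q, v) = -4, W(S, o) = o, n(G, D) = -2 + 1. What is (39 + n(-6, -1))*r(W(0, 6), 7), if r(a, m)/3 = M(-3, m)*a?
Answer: -2736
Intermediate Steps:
n(G, D) = -1
r(a, m) = -12*a (r(a, m) = 3*(-4*a) = -12*a)
(39 + n(-6, -1))*r(W(0, 6), 7) = (39 - 1)*(-12*6) = 38*(-72) = -2736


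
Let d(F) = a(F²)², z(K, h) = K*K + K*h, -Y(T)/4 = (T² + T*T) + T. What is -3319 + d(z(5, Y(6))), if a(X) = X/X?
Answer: -3318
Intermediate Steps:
Y(T) = -8*T² - 4*T (Y(T) = -4*((T² + T*T) + T) = -4*((T² + T²) + T) = -4*(2*T² + T) = -4*(T + 2*T²) = -8*T² - 4*T)
z(K, h) = K² + K*h
a(X) = 1
d(F) = 1 (d(F) = 1² = 1)
-3319 + d(z(5, Y(6))) = -3319 + 1 = -3318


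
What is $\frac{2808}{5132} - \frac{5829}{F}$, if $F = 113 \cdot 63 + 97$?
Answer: $- \frac{2412975}{9258128} \approx -0.26063$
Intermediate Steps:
$F = 7216$ ($F = 7119 + 97 = 7216$)
$\frac{2808}{5132} - \frac{5829}{F} = \frac{2808}{5132} - \frac{5829}{7216} = 2808 \cdot \frac{1}{5132} - \frac{5829}{7216} = \frac{702}{1283} - \frac{5829}{7216} = - \frac{2412975}{9258128}$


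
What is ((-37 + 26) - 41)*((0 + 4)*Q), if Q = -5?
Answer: 1040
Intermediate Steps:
((-37 + 26) - 41)*((0 + 4)*Q) = ((-37 + 26) - 41)*((0 + 4)*(-5)) = (-11 - 41)*(4*(-5)) = -52*(-20) = 1040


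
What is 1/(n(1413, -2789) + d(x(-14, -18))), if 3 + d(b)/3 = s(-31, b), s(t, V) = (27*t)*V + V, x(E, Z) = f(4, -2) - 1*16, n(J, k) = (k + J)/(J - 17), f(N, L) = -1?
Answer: 349/14876479 ≈ 2.3460e-5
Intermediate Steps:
n(J, k) = (J + k)/(-17 + J)
x(E, Z) = -17 (x(E, Z) = -1 - 1*16 = -1 - 16 = -17)
s(t, V) = V + 27*V*t (s(t, V) = 27*V*t + V = V + 27*V*t)
d(b) = -9 - 2508*b (d(b) = -9 + 3*(b*(1 + 27*(-31))) = -9 + 3*(b*(1 - 837)) = -9 + 3*(b*(-836)) = -9 + 3*(-836*b) = -9 - 2508*b)
1/(n(1413, -2789) + d(x(-14, -18))) = 1/((1413 - 2789)/(-17 + 1413) + (-9 - 2508*(-17))) = 1/(-1376/1396 + (-9 + 42636)) = 1/((1/1396)*(-1376) + 42627) = 1/(-344/349 + 42627) = 1/(14876479/349) = 349/14876479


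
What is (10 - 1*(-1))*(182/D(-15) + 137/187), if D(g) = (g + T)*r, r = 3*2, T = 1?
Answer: -1609/102 ≈ -15.775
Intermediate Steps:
r = 6
D(g) = 6 + 6*g (D(g) = (g + 1)*6 = (1 + g)*6 = 6 + 6*g)
(10 - 1*(-1))*(182/D(-15) + 137/187) = (10 - 1*(-1))*(182/(6 + 6*(-15)) + 137/187) = (10 + 1)*(182/(6 - 90) + 137*(1/187)) = 11*(182/(-84) + 137/187) = 11*(182*(-1/84) + 137/187) = 11*(-13/6 + 137/187) = 11*(-1609/1122) = -1609/102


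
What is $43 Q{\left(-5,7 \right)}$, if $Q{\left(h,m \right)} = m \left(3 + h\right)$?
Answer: $-602$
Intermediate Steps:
$43 Q{\left(-5,7 \right)} = 43 \cdot 7 \left(3 - 5\right) = 43 \cdot 7 \left(-2\right) = 43 \left(-14\right) = -602$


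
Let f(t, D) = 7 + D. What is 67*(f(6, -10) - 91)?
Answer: -6298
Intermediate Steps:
67*(f(6, -10) - 91) = 67*((7 - 10) - 91) = 67*(-3 - 91) = 67*(-94) = -6298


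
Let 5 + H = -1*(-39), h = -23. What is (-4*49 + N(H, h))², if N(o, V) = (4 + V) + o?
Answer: 32761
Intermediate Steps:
H = 34 (H = -5 - 1*(-39) = -5 + 39 = 34)
N(o, V) = 4 + V + o
(-4*49 + N(H, h))² = (-4*49 + (4 - 23 + 34))² = (-196 + 15)² = (-181)² = 32761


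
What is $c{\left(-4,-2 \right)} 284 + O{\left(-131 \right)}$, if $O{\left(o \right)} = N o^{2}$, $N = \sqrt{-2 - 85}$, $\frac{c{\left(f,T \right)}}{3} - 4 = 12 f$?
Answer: $-37488 + 17161 i \sqrt{87} \approx -37488.0 + 1.6007 \cdot 10^{5} i$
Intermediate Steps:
$c{\left(f,T \right)} = 12 + 36 f$ ($c{\left(f,T \right)} = 12 + 3 \cdot 12 f = 12 + 36 f$)
$N = i \sqrt{87}$ ($N = \sqrt{-87} = i \sqrt{87} \approx 9.3274 i$)
$O{\left(o \right)} = i \sqrt{87} o^{2}$
$c{\left(-4,-2 \right)} 284 + O{\left(-131 \right)} = \left(12 + 36 \left(-4\right)\right) 284 + i \sqrt{87} \left(-131\right)^{2} = \left(12 - 144\right) 284 + i \sqrt{87} \cdot 17161 = \left(-132\right) 284 + 17161 i \sqrt{87} = -37488 + 17161 i \sqrt{87}$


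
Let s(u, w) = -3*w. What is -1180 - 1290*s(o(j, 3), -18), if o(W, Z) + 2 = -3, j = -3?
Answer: -70840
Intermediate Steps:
o(W, Z) = -5 (o(W, Z) = -2 - 3 = -5)
-1180 - 1290*s(o(j, 3), -18) = -1180 - (-3870)*(-18) = -1180 - 1290*54 = -1180 - 69660 = -70840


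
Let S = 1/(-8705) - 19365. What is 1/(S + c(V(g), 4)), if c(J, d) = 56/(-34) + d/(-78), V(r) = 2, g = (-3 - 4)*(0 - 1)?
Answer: -5771415/111773253968 ≈ -5.1635e-5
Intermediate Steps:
g = 7 (g = -7*(-1) = 7)
c(J, d) = -28/17 - d/78 (c(J, d) = 56*(-1/34) + d*(-1/78) = -28/17 - d/78)
S = -168572326/8705 (S = -1/8705 - 19365 = -168572326/8705 ≈ -19365.)
1/(S + c(V(g), 4)) = 1/(-168572326/8705 + (-28/17 - 1/78*4)) = 1/(-168572326/8705 + (-28/17 - 2/39)) = 1/(-168572326/8705 - 1126/663) = 1/(-111773253968/5771415) = -5771415/111773253968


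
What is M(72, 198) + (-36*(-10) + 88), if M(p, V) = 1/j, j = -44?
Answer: 19711/44 ≈ 447.98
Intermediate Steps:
M(p, V) = -1/44 (M(p, V) = 1/(-44) = -1/44)
M(72, 198) + (-36*(-10) + 88) = -1/44 + (-36*(-10) + 88) = -1/44 + (360 + 88) = -1/44 + 448 = 19711/44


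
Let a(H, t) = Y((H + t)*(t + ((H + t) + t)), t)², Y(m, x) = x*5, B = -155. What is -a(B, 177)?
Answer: -783225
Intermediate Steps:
Y(m, x) = 5*x
a(H, t) = 25*t² (a(H, t) = (5*t)² = 25*t²)
-a(B, 177) = -25*177² = -25*31329 = -1*783225 = -783225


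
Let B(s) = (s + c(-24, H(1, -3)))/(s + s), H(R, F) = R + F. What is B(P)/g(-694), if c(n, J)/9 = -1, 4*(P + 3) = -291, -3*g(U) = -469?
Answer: 339/94738 ≈ 0.0035783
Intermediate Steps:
g(U) = 469/3 (g(U) = -1/3*(-469) = 469/3)
H(R, F) = F + R
P = -303/4 (P = -3 + (1/4)*(-291) = -3 - 291/4 = -303/4 ≈ -75.750)
c(n, J) = -9 (c(n, J) = 9*(-1) = -9)
B(s) = (-9 + s)/(2*s) (B(s) = (s - 9)/(s + s) = (-9 + s)/((2*s)) = (-9 + s)*(1/(2*s)) = (-9 + s)/(2*s))
B(P)/g(-694) = ((-9 - 303/4)/(2*(-303/4)))/(469/3) = ((1/2)*(-4/303)*(-339/4))*(3/469) = (113/202)*(3/469) = 339/94738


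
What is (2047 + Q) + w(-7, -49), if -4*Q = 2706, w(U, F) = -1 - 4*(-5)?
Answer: 2779/2 ≈ 1389.5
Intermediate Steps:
w(U, F) = 19 (w(U, F) = -1 + 20 = 19)
Q = -1353/2 (Q = -¼*2706 = -1353/2 ≈ -676.50)
(2047 + Q) + w(-7, -49) = (2047 - 1353/2) + 19 = 2741/2 + 19 = 2779/2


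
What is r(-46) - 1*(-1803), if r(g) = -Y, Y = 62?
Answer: 1741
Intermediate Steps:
r(g) = -62 (r(g) = -1*62 = -62)
r(-46) - 1*(-1803) = -62 - 1*(-1803) = -62 + 1803 = 1741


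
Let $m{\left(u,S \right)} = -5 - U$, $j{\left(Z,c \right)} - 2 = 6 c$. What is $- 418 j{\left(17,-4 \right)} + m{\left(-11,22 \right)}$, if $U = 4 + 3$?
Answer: $9184$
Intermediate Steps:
$U = 7$
$j{\left(Z,c \right)} = 2 + 6 c$
$m{\left(u,S \right)} = -12$ ($m{\left(u,S \right)} = -5 - 7 = -12$)
$- 418 j{\left(17,-4 \right)} + m{\left(-11,22 \right)} = - 418 \left(2 + 6 \left(-4\right)\right) - 12 = - 418 \left(2 - 24\right) - 12 = \left(-418\right) \left(-22\right) - 12 = 9196 - 12 = 9184$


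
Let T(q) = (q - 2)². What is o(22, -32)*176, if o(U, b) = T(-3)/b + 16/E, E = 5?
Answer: 4257/10 ≈ 425.70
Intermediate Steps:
T(q) = (-2 + q)²
o(U, b) = 16/5 + 25/b (o(U, b) = (-2 - 3)²/b + 16/5 = (-5)²/b + 16*(⅕) = 25/b + 16/5 = 16/5 + 25/b)
o(22, -32)*176 = (16/5 + 25/(-32))*176 = (16/5 + 25*(-1/32))*176 = (16/5 - 25/32)*176 = (387/160)*176 = 4257/10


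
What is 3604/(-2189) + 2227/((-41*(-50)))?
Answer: -2513297/4487450 ≈ -0.56007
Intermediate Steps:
3604/(-2189) + 2227/((-41*(-50))) = 3604*(-1/2189) + 2227/2050 = -3604/2189 + 2227*(1/2050) = -3604/2189 + 2227/2050 = -2513297/4487450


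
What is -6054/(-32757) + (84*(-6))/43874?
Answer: 41517278/239530103 ≈ 0.17333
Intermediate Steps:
-6054/(-32757) + (84*(-6))/43874 = -6054*(-1/32757) - 504*1/43874 = 2018/10919 - 252/21937 = 41517278/239530103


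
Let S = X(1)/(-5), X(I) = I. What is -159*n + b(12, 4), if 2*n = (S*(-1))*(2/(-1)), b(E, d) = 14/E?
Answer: 989/30 ≈ 32.967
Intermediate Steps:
S = -⅕ (S = 1/(-5) = 1*(-⅕) = -⅕ ≈ -0.20000)
n = -⅕ (n = ((-⅕*(-1))*(2/(-1)))/2 = ((2*(-1))/5)/2 = ((⅕)*(-2))/2 = (½)*(-⅖) = -⅕ ≈ -0.20000)
-159*n + b(12, 4) = -159*(-⅕) + 14/12 = 159/5 + 14*(1/12) = 159/5 + 7/6 = 989/30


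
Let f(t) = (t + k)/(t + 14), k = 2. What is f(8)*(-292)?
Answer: -1460/11 ≈ -132.73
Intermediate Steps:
f(t) = (2 + t)/(14 + t) (f(t) = (t + 2)/(t + 14) = (2 + t)/(14 + t))
f(8)*(-292) = ((2 + 8)/(14 + 8))*(-292) = (10/22)*(-292) = ((1/22)*10)*(-292) = (5/11)*(-292) = -1460/11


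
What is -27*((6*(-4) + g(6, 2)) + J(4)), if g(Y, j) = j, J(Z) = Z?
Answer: 486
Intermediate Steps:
-27*((6*(-4) + g(6, 2)) + J(4)) = -27*((6*(-4) + 2) + 4) = -27*((-24 + 2) + 4) = -27*(-22 + 4) = -27*(-18) = 486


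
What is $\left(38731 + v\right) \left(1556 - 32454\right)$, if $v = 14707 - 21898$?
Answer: $-974522920$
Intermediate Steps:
$v = -7191$ ($v = 14707 - 21898 = -7191$)
$\left(38731 + v\right) \left(1556 - 32454\right) = \left(38731 - 7191\right) \left(1556 - 32454\right) = 31540 \left(-30898\right) = -974522920$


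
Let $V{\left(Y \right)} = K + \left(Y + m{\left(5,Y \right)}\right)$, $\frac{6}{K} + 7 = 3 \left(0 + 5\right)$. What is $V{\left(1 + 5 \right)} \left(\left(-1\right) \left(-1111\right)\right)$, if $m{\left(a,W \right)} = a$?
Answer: $\frac{52217}{4} \approx 13054.0$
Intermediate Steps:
$K = \frac{3}{4}$ ($K = \frac{6}{-7 + 3 \left(0 + 5\right)} = \frac{6}{-7 + 3 \cdot 5} = \frac{6}{-7 + 15} = \frac{6}{8} = 6 \cdot \frac{1}{8} = \frac{3}{4} \approx 0.75$)
$V{\left(Y \right)} = \frac{23}{4} + Y$ ($V{\left(Y \right)} = \frac{3}{4} + \left(Y + 5\right) = \frac{3}{4} + \left(5 + Y\right) = \frac{23}{4} + Y$)
$V{\left(1 + 5 \right)} \left(\left(-1\right) \left(-1111\right)\right) = \left(\frac{23}{4} + \left(1 + 5\right)\right) \left(\left(-1\right) \left(-1111\right)\right) = \left(\frac{23}{4} + 6\right) 1111 = \frac{47}{4} \cdot 1111 = \frac{52217}{4}$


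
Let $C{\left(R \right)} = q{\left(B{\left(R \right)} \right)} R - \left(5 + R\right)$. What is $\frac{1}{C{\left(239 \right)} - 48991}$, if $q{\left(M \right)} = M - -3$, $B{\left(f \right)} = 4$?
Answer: $- \frac{1}{47562} \approx -2.1025 \cdot 10^{-5}$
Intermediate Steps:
$q{\left(M \right)} = 3 + M$ ($q{\left(M \right)} = M + 3 = 3 + M$)
$C{\left(R \right)} = -5 + 6 R$ ($C{\left(R \right)} = \left(3 + 4\right) R - \left(5 + R\right) = 7 R - \left(5 + R\right) = -5 + 6 R$)
$\frac{1}{C{\left(239 \right)} - 48991} = \frac{1}{\left(-5 + 6 \cdot 239\right) - 48991} = \frac{1}{\left(-5 + 1434\right) - 48991} = \frac{1}{1429 - 48991} = \frac{1}{-47562} = - \frac{1}{47562}$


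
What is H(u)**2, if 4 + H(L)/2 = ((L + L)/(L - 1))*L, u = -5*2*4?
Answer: 45265984/1681 ≈ 26928.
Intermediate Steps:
u = -40 (u = -10*4 = -40)
H(L) = -8 + 4*L**2/(-1 + L) (H(L) = -8 + 2*(((L + L)/(L - 1))*L) = -8 + 2*(((2*L)/(-1 + L))*L) = -8 + 2*((2*L/(-1 + L))*L) = -8 + 2*(2*L**2/(-1 + L)) = -8 + 4*L**2/(-1 + L))
H(u)**2 = (4*(2 + (-40)**2 - 2*(-40))/(-1 - 40))**2 = (4*(2 + 1600 + 80)/(-41))**2 = (4*(-1/41)*1682)**2 = (-6728/41)**2 = 45265984/1681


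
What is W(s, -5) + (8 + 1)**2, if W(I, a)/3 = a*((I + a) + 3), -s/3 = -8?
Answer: -249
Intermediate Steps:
s = 24 (s = -3*(-8) = 24)
W(I, a) = 3*a*(3 + I + a) (W(I, a) = 3*(a*((I + a) + 3)) = 3*(a*(3 + I + a)) = 3*a*(3 + I + a))
W(s, -5) + (8 + 1)**2 = 3*(-5)*(3 + 24 - 5) + (8 + 1)**2 = 3*(-5)*22 + 9**2 = -330 + 81 = -249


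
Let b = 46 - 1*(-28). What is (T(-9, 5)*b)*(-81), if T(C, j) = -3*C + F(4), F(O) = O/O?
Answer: -167832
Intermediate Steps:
b = 74 (b = 46 + 28 = 74)
F(O) = 1
T(C, j) = 1 - 3*C (T(C, j) = -3*C + 1 = 1 - 3*C)
(T(-9, 5)*b)*(-81) = ((1 - 3*(-9))*74)*(-81) = ((1 + 27)*74)*(-81) = (28*74)*(-81) = 2072*(-81) = -167832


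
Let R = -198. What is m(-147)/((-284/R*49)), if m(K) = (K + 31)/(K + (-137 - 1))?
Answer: 1914/330505 ≈ 0.0057911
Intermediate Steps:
m(K) = (31 + K)/(-138 + K) (m(K) = (31 + K)/(K - 138) = (31 + K)/(-138 + K))
m(-147)/((-284/R*49)) = ((31 - 147)/(-138 - 147))/((-284/(-198)*49)) = (-116/(-285))/((-284*(-1/198)*49)) = (-1/285*(-116))/(((142/99)*49)) = 116/(285*(6958/99)) = (116/285)*(99/6958) = 1914/330505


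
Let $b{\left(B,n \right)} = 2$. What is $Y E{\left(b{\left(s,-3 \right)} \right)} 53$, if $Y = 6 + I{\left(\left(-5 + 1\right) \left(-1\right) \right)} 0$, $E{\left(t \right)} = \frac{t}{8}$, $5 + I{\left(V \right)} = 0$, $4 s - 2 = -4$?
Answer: $\frac{159}{2} \approx 79.5$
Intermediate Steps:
$s = - \frac{1}{2}$ ($s = \frac{1}{2} + \frac{1}{4} \left(-4\right) = \frac{1}{2} - 1 = - \frac{1}{2} \approx -0.5$)
$I{\left(V \right)} = -5$ ($I{\left(V \right)} = -5 + 0 = -5$)
$E{\left(t \right)} = \frac{t}{8}$ ($E{\left(t \right)} = t \frac{1}{8} = \frac{t}{8}$)
$Y = 6$ ($Y = 6 - 0 = 6 + 0 = 6$)
$Y E{\left(b{\left(s,-3 \right)} \right)} 53 = 6 \cdot \frac{1}{8} \cdot 2 \cdot 53 = 6 \cdot \frac{1}{4} \cdot 53 = \frac{3}{2} \cdot 53 = \frac{159}{2}$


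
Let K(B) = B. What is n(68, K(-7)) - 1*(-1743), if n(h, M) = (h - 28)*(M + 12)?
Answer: 1943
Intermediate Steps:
n(h, M) = (-28 + h)*(12 + M)
n(68, K(-7)) - 1*(-1743) = (-336 - 28*(-7) + 12*68 - 7*68) - 1*(-1743) = (-336 + 196 + 816 - 476) + 1743 = 200 + 1743 = 1943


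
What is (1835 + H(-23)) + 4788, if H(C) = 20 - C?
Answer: 6666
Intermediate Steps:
(1835 + H(-23)) + 4788 = (1835 + (20 - 1*(-23))) + 4788 = (1835 + (20 + 23)) + 4788 = (1835 + 43) + 4788 = 1878 + 4788 = 6666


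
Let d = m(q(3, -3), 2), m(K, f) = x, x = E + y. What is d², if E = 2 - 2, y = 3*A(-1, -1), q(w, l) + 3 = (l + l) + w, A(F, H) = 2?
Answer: 36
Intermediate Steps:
q(w, l) = -3 + w + 2*l (q(w, l) = -3 + ((l + l) + w) = -3 + (2*l + w) = -3 + (w + 2*l) = -3 + w + 2*l)
y = 6 (y = 3*2 = 6)
E = 0
x = 6 (x = 0 + 6 = 6)
m(K, f) = 6
d = 6
d² = 6² = 36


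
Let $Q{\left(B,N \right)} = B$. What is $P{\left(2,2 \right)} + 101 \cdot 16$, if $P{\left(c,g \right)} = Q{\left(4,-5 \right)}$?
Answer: $1620$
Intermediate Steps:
$P{\left(c,g \right)} = 4$
$P{\left(2,2 \right)} + 101 \cdot 16 = 4 + 101 \cdot 16 = 4 + 1616 = 1620$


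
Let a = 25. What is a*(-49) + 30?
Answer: -1195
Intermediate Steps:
a*(-49) + 30 = 25*(-49) + 30 = -1225 + 30 = -1195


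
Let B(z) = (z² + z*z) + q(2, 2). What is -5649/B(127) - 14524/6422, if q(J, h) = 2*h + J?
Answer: -252440107/103599704 ≈ -2.4367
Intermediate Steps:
q(J, h) = J + 2*h
B(z) = 6 + 2*z² (B(z) = (z² + z*z) + (2 + 2*2) = (z² + z²) + (2 + 4) = 2*z² + 6 = 6 + 2*z²)
-5649/B(127) - 14524/6422 = -5649/(6 + 2*127²) - 14524/6422 = -5649/(6 + 2*16129) - 14524*1/6422 = -5649/(6 + 32258) - 7262/3211 = -5649/32264 - 7262/3211 = -252440107/103599704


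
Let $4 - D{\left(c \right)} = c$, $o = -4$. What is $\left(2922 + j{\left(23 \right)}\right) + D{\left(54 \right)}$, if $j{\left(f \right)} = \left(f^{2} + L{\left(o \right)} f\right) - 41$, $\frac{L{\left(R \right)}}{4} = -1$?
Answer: $3268$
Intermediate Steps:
$D{\left(c \right)} = 4 - c$
$L{\left(R \right)} = -4$ ($L{\left(R \right)} = 4 \left(-1\right) = -4$)
$j{\left(f \right)} = -41 + f^{2} - 4 f$ ($j{\left(f \right)} = \left(f^{2} - 4 f\right) - 41 = -41 + f^{2} - 4 f$)
$\left(2922 + j{\left(23 \right)}\right) + D{\left(54 \right)} = \left(2922 - \left(133 - 529\right)\right) + \left(4 - 54\right) = \left(2922 - -396\right) + \left(4 - 54\right) = \left(2922 + 396\right) - 50 = 3318 - 50 = 3268$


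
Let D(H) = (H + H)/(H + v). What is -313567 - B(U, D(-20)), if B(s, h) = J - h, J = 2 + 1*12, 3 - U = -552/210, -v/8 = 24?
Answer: -16619783/53 ≈ -3.1358e+5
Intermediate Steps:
v = -192 (v = -8*24 = -192)
D(H) = 2*H/(-192 + H) (D(H) = (H + H)/(H - 192) = (2*H)/(-192 + H) = 2*H/(-192 + H))
U = 197/35 (U = 3 - (-552)/210 = 3 - 1*(-92/35) = 3 + 92/35 = 197/35 ≈ 5.6286)
J = 14 (J = 2 + 12 = 14)
B(s, h) = 14 - h
-313567 - B(U, D(-20)) = -313567 - (14 - 2*(-20)/(-192 - 20)) = -313567 - (14 - 2*(-20)/(-212)) = -313567 - (14 - 2*(-20)*(-1)/212) = -313567 - (14 - 1*10/53) = -313567 - (14 - 10/53) = -313567 - 1*732/53 = -313567 - 732/53 = -16619783/53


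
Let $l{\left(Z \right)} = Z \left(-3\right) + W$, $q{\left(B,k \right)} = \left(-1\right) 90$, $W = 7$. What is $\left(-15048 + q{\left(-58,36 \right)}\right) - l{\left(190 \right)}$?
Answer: $-14575$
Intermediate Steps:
$q{\left(B,k \right)} = -90$
$l{\left(Z \right)} = 7 - 3 Z$ ($l{\left(Z \right)} = Z \left(-3\right) + 7 = - 3 Z + 7 = 7 - 3 Z$)
$\left(-15048 + q{\left(-58,36 \right)}\right) - l{\left(190 \right)} = \left(-15048 - 90\right) - \left(7 - 570\right) = -15138 - \left(7 - 570\right) = -15138 - -563 = -15138 + 563 = -14575$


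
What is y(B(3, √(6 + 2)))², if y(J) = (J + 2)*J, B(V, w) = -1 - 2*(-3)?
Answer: 1225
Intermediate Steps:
B(V, w) = 5 (B(V, w) = -1 + 6 = 5)
y(J) = J*(2 + J) (y(J) = (2 + J)*J = J*(2 + J))
y(B(3, √(6 + 2)))² = (5*(2 + 5))² = (5*7)² = 35² = 1225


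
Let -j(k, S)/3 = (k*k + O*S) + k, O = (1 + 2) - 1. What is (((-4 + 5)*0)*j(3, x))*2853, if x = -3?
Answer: 0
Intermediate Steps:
O = 2 (O = 3 - 1 = 2)
j(k, S) = -6*S - 3*k - 3*k² (j(k, S) = -3*((k*k + 2*S) + k) = -3*((k² + 2*S) + k) = -3*(k + k² + 2*S) = -6*S - 3*k - 3*k²)
(((-4 + 5)*0)*j(3, x))*2853 = (((-4 + 5)*0)*(-6*(-3) - 3*3 - 3*3²))*2853 = ((1*0)*(18 - 9 - 3*9))*2853 = (0*(18 - 9 - 27))*2853 = (0*(-18))*2853 = 0*2853 = 0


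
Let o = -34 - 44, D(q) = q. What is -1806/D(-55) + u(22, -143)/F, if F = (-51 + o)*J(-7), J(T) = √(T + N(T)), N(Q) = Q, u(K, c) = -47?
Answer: 1806/55 - 47*I*√14/1806 ≈ 32.836 - 0.097374*I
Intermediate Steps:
o = -78
J(T) = √2*√T (J(T) = √(T + T) = √(2*T) = √2*√T)
F = -129*I*√14 (F = (-51 - 78)*(√2*√(-7)) = -129*√2*I*√7 = -129*I*√14 ≈ -482.67*I)
-1806/D(-55) + u(22, -143)/F = -1806/(-55) - 47*I*√14/1806 = -1806*(-1/55) - 47*I*√14/1806 = 1806/55 - 47*I*√14/1806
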